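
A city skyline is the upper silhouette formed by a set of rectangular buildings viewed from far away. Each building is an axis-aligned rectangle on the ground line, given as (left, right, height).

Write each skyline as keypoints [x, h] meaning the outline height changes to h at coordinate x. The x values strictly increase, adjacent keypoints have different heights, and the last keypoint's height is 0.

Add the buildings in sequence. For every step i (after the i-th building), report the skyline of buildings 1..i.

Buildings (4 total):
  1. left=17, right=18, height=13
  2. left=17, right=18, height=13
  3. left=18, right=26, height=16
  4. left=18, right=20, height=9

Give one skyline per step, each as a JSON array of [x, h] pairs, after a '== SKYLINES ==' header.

== SKYLINES ==
[[17,13],[18,0]]
[[17,13],[18,0]]
[[17,13],[18,16],[26,0]]
[[17,13],[18,16],[26,0]]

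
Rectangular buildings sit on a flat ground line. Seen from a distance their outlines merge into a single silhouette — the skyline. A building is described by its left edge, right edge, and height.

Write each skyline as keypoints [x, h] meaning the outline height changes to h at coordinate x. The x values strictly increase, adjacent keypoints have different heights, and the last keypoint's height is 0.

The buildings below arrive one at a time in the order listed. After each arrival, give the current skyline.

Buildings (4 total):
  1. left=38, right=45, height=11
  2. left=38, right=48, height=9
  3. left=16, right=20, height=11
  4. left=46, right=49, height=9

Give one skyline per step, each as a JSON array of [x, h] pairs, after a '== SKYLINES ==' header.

== SKYLINES ==
[[38,11],[45,0]]
[[38,11],[45,9],[48,0]]
[[16,11],[20,0],[38,11],[45,9],[48,0]]
[[16,11],[20,0],[38,11],[45,9],[49,0]]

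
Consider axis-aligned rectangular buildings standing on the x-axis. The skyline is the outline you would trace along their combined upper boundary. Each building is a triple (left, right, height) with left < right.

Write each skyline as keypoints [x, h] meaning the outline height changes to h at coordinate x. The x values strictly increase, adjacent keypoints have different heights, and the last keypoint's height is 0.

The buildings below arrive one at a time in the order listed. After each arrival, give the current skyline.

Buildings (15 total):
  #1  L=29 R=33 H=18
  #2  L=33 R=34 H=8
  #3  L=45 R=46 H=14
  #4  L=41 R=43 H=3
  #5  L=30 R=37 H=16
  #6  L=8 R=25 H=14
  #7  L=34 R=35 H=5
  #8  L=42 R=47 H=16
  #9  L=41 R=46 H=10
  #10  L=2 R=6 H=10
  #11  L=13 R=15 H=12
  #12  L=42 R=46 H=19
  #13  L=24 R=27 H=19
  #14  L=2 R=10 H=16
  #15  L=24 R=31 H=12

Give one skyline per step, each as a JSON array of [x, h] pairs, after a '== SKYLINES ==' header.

== SKYLINES ==
[[29,18],[33,0]]
[[29,18],[33,8],[34,0]]
[[29,18],[33,8],[34,0],[45,14],[46,0]]
[[29,18],[33,8],[34,0],[41,3],[43,0],[45,14],[46,0]]
[[29,18],[33,16],[37,0],[41,3],[43,0],[45,14],[46,0]]
[[8,14],[25,0],[29,18],[33,16],[37,0],[41,3],[43,0],[45,14],[46,0]]
[[8,14],[25,0],[29,18],[33,16],[37,0],[41,3],[43,0],[45,14],[46,0]]
[[8,14],[25,0],[29,18],[33,16],[37,0],[41,3],[42,16],[47,0]]
[[8,14],[25,0],[29,18],[33,16],[37,0],[41,10],[42,16],[47,0]]
[[2,10],[6,0],[8,14],[25,0],[29,18],[33,16],[37,0],[41,10],[42,16],[47,0]]
[[2,10],[6,0],[8,14],[25,0],[29,18],[33,16],[37,0],[41,10],[42,16],[47,0]]
[[2,10],[6,0],[8,14],[25,0],[29,18],[33,16],[37,0],[41,10],[42,19],[46,16],[47,0]]
[[2,10],[6,0],[8,14],[24,19],[27,0],[29,18],[33,16],[37,0],[41,10],[42,19],[46,16],[47,0]]
[[2,16],[10,14],[24,19],[27,0],[29,18],[33,16],[37,0],[41,10],[42,19],[46,16],[47,0]]
[[2,16],[10,14],[24,19],[27,12],[29,18],[33,16],[37,0],[41,10],[42,19],[46,16],[47,0]]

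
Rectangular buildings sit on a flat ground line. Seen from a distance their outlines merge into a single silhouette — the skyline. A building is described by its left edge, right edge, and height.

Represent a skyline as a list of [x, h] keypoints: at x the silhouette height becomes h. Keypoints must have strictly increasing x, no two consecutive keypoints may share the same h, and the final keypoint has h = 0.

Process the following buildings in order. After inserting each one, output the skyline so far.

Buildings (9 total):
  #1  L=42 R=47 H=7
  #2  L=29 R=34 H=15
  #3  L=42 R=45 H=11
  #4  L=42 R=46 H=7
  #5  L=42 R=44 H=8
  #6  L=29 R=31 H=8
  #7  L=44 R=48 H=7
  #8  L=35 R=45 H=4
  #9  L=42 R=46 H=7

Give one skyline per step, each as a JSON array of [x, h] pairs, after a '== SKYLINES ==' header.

== SKYLINES ==
[[42,7],[47,0]]
[[29,15],[34,0],[42,7],[47,0]]
[[29,15],[34,0],[42,11],[45,7],[47,0]]
[[29,15],[34,0],[42,11],[45,7],[47,0]]
[[29,15],[34,0],[42,11],[45,7],[47,0]]
[[29,15],[34,0],[42,11],[45,7],[47,0]]
[[29,15],[34,0],[42,11],[45,7],[48,0]]
[[29,15],[34,0],[35,4],[42,11],[45,7],[48,0]]
[[29,15],[34,0],[35,4],[42,11],[45,7],[48,0]]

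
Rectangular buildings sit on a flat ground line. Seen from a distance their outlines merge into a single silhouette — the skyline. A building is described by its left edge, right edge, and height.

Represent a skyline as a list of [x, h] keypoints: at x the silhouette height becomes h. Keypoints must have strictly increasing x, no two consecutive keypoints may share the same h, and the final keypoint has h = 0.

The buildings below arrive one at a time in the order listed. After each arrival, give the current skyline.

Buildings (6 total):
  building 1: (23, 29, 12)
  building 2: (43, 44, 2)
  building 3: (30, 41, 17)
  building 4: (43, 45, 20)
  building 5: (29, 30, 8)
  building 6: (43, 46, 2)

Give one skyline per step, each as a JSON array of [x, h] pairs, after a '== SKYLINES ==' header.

== SKYLINES ==
[[23,12],[29,0]]
[[23,12],[29,0],[43,2],[44,0]]
[[23,12],[29,0],[30,17],[41,0],[43,2],[44,0]]
[[23,12],[29,0],[30,17],[41,0],[43,20],[45,0]]
[[23,12],[29,8],[30,17],[41,0],[43,20],[45,0]]
[[23,12],[29,8],[30,17],[41,0],[43,20],[45,2],[46,0]]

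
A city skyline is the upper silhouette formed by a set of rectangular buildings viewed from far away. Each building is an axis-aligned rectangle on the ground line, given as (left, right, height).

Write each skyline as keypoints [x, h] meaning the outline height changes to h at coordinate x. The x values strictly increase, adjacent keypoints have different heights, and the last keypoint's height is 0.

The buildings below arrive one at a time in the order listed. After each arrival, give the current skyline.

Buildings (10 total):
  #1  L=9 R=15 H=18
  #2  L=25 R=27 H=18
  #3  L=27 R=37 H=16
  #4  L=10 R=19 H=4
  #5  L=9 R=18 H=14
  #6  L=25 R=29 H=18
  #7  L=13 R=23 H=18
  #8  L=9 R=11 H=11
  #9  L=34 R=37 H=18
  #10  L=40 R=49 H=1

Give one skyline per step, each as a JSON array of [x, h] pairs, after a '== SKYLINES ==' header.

== SKYLINES ==
[[9,18],[15,0]]
[[9,18],[15,0],[25,18],[27,0]]
[[9,18],[15,0],[25,18],[27,16],[37,0]]
[[9,18],[15,4],[19,0],[25,18],[27,16],[37,0]]
[[9,18],[15,14],[18,4],[19,0],[25,18],[27,16],[37,0]]
[[9,18],[15,14],[18,4],[19,0],[25,18],[29,16],[37,0]]
[[9,18],[23,0],[25,18],[29,16],[37,0]]
[[9,18],[23,0],[25,18],[29,16],[37,0]]
[[9,18],[23,0],[25,18],[29,16],[34,18],[37,0]]
[[9,18],[23,0],[25,18],[29,16],[34,18],[37,0],[40,1],[49,0]]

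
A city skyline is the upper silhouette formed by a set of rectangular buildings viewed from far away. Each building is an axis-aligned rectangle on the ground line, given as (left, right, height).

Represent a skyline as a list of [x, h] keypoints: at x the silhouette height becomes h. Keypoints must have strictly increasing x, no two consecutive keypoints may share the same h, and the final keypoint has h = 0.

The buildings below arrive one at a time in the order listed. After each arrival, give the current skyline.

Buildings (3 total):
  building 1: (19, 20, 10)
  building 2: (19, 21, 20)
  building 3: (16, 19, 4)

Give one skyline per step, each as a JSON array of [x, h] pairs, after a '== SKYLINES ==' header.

== SKYLINES ==
[[19,10],[20,0]]
[[19,20],[21,0]]
[[16,4],[19,20],[21,0]]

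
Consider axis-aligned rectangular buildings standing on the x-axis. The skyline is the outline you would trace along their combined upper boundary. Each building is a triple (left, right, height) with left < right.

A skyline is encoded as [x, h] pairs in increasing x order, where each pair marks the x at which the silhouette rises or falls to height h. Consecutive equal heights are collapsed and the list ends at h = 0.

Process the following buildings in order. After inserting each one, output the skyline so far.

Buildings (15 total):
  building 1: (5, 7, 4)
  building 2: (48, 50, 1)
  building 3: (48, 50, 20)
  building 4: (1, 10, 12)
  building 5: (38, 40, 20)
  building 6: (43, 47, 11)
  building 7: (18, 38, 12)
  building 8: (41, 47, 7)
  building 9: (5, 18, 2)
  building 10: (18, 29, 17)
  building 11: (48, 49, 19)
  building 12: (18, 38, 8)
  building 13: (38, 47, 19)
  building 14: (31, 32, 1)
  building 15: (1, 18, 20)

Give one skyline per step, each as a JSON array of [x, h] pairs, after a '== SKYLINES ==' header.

== SKYLINES ==
[[5,4],[7,0]]
[[5,4],[7,0],[48,1],[50,0]]
[[5,4],[7,0],[48,20],[50,0]]
[[1,12],[10,0],[48,20],[50,0]]
[[1,12],[10,0],[38,20],[40,0],[48,20],[50,0]]
[[1,12],[10,0],[38,20],[40,0],[43,11],[47,0],[48,20],[50,0]]
[[1,12],[10,0],[18,12],[38,20],[40,0],[43,11],[47,0],[48,20],[50,0]]
[[1,12],[10,0],[18,12],[38,20],[40,0],[41,7],[43,11],[47,0],[48,20],[50,0]]
[[1,12],[10,2],[18,12],[38,20],[40,0],[41,7],[43,11],[47,0],[48,20],[50,0]]
[[1,12],[10,2],[18,17],[29,12],[38,20],[40,0],[41,7],[43,11],[47,0],[48,20],[50,0]]
[[1,12],[10,2],[18,17],[29,12],[38,20],[40,0],[41,7],[43,11],[47,0],[48,20],[50,0]]
[[1,12],[10,2],[18,17],[29,12],[38,20],[40,0],[41,7],[43,11],[47,0],[48,20],[50,0]]
[[1,12],[10,2],[18,17],[29,12],[38,20],[40,19],[47,0],[48,20],[50,0]]
[[1,12],[10,2],[18,17],[29,12],[38,20],[40,19],[47,0],[48,20],[50,0]]
[[1,20],[18,17],[29,12],[38,20],[40,19],[47,0],[48,20],[50,0]]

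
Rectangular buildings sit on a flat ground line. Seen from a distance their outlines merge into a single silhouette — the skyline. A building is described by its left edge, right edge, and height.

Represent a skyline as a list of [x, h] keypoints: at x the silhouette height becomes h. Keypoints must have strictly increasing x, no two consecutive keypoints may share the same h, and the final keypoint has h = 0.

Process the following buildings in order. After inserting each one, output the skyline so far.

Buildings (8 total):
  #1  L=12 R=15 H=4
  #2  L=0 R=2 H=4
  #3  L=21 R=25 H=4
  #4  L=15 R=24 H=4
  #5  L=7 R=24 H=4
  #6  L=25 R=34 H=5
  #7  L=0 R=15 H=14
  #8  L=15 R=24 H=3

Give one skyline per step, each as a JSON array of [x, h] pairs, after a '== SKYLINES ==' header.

== SKYLINES ==
[[12,4],[15,0]]
[[0,4],[2,0],[12,4],[15,0]]
[[0,4],[2,0],[12,4],[15,0],[21,4],[25,0]]
[[0,4],[2,0],[12,4],[25,0]]
[[0,4],[2,0],[7,4],[25,0]]
[[0,4],[2,0],[7,4],[25,5],[34,0]]
[[0,14],[15,4],[25,5],[34,0]]
[[0,14],[15,4],[25,5],[34,0]]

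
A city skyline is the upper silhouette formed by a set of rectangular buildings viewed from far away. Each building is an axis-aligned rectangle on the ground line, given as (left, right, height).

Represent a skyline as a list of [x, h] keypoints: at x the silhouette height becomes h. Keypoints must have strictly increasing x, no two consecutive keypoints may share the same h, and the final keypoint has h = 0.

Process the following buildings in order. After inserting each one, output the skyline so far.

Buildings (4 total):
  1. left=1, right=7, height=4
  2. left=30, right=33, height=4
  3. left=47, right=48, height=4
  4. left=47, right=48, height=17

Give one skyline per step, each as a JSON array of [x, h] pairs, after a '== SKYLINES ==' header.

== SKYLINES ==
[[1,4],[7,0]]
[[1,4],[7,0],[30,4],[33,0]]
[[1,4],[7,0],[30,4],[33,0],[47,4],[48,0]]
[[1,4],[7,0],[30,4],[33,0],[47,17],[48,0]]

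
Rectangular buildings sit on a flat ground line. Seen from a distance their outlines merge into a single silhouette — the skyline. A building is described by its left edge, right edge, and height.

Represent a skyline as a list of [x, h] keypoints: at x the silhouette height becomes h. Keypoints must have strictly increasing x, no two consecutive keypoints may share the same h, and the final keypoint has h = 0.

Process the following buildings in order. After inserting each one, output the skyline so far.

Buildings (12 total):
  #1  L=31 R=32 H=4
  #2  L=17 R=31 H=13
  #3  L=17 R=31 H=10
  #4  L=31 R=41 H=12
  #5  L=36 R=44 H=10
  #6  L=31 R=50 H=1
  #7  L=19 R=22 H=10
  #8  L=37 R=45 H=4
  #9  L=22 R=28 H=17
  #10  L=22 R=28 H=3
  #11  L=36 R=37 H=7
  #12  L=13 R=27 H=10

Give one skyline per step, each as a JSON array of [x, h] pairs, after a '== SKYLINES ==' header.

== SKYLINES ==
[[31,4],[32,0]]
[[17,13],[31,4],[32,0]]
[[17,13],[31,4],[32,0]]
[[17,13],[31,12],[41,0]]
[[17,13],[31,12],[41,10],[44,0]]
[[17,13],[31,12],[41,10],[44,1],[50,0]]
[[17,13],[31,12],[41,10],[44,1],[50,0]]
[[17,13],[31,12],[41,10],[44,4],[45,1],[50,0]]
[[17,13],[22,17],[28,13],[31,12],[41,10],[44,4],[45,1],[50,0]]
[[17,13],[22,17],[28,13],[31,12],[41,10],[44,4],[45,1],[50,0]]
[[17,13],[22,17],[28,13],[31,12],[41,10],[44,4],[45,1],[50,0]]
[[13,10],[17,13],[22,17],[28,13],[31,12],[41,10],[44,4],[45,1],[50,0]]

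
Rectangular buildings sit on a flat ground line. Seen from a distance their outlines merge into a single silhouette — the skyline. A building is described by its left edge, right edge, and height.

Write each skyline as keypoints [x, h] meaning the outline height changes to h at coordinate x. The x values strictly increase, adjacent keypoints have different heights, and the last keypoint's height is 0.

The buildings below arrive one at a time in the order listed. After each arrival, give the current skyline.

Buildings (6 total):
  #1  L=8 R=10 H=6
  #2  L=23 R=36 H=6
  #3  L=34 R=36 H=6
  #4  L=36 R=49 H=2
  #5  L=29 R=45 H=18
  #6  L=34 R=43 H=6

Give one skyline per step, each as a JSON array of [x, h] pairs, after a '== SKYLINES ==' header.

== SKYLINES ==
[[8,6],[10,0]]
[[8,6],[10,0],[23,6],[36,0]]
[[8,6],[10,0],[23,6],[36,0]]
[[8,6],[10,0],[23,6],[36,2],[49,0]]
[[8,6],[10,0],[23,6],[29,18],[45,2],[49,0]]
[[8,6],[10,0],[23,6],[29,18],[45,2],[49,0]]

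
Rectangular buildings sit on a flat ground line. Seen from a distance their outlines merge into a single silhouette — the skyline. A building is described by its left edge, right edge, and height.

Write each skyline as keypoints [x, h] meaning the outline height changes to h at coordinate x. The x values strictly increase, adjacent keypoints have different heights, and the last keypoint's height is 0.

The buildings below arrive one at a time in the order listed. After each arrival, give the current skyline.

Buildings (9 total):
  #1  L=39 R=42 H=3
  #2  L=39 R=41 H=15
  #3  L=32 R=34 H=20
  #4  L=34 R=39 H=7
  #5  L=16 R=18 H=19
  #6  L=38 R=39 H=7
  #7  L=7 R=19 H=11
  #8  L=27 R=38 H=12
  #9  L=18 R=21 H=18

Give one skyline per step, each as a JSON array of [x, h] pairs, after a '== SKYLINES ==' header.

== SKYLINES ==
[[39,3],[42,0]]
[[39,15],[41,3],[42,0]]
[[32,20],[34,0],[39,15],[41,3],[42,0]]
[[32,20],[34,7],[39,15],[41,3],[42,0]]
[[16,19],[18,0],[32,20],[34,7],[39,15],[41,3],[42,0]]
[[16,19],[18,0],[32,20],[34,7],[39,15],[41,3],[42,0]]
[[7,11],[16,19],[18,11],[19,0],[32,20],[34,7],[39,15],[41,3],[42,0]]
[[7,11],[16,19],[18,11],[19,0],[27,12],[32,20],[34,12],[38,7],[39,15],[41,3],[42,0]]
[[7,11],[16,19],[18,18],[21,0],[27,12],[32,20],[34,12],[38,7],[39,15],[41,3],[42,0]]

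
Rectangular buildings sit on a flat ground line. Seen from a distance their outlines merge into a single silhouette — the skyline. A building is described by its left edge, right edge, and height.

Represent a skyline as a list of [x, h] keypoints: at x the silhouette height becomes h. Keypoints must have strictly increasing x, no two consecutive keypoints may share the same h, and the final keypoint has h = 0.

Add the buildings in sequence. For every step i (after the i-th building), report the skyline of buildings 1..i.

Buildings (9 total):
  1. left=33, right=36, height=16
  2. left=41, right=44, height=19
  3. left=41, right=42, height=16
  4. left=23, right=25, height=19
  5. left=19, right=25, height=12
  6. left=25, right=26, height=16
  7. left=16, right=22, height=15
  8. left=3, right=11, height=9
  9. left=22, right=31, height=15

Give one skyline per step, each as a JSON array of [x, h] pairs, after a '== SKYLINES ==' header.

== SKYLINES ==
[[33,16],[36,0]]
[[33,16],[36,0],[41,19],[44,0]]
[[33,16],[36,0],[41,19],[44,0]]
[[23,19],[25,0],[33,16],[36,0],[41,19],[44,0]]
[[19,12],[23,19],[25,0],[33,16],[36,0],[41,19],[44,0]]
[[19,12],[23,19],[25,16],[26,0],[33,16],[36,0],[41,19],[44,0]]
[[16,15],[22,12],[23,19],[25,16],[26,0],[33,16],[36,0],[41,19],[44,0]]
[[3,9],[11,0],[16,15],[22,12],[23,19],[25,16],[26,0],[33,16],[36,0],[41,19],[44,0]]
[[3,9],[11,0],[16,15],[23,19],[25,16],[26,15],[31,0],[33,16],[36,0],[41,19],[44,0]]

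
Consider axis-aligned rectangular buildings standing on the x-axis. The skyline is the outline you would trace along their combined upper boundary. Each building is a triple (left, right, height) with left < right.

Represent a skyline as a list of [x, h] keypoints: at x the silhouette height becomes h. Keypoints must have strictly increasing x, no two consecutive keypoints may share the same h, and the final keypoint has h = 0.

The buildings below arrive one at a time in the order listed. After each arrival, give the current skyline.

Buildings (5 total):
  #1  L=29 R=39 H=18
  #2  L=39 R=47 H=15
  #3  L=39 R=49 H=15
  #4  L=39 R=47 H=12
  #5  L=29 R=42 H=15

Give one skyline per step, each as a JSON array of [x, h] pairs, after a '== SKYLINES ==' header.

== SKYLINES ==
[[29,18],[39,0]]
[[29,18],[39,15],[47,0]]
[[29,18],[39,15],[49,0]]
[[29,18],[39,15],[49,0]]
[[29,18],[39,15],[49,0]]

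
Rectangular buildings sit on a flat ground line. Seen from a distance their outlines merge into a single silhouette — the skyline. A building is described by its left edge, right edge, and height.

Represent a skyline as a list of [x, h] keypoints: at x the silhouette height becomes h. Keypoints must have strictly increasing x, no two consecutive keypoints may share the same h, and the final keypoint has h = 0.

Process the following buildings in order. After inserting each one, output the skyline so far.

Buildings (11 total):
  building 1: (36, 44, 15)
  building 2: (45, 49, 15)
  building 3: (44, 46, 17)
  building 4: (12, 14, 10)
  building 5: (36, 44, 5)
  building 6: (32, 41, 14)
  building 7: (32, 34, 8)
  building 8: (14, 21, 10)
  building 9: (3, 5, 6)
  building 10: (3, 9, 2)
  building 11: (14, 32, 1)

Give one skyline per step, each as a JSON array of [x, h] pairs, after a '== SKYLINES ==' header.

== SKYLINES ==
[[36,15],[44,0]]
[[36,15],[44,0],[45,15],[49,0]]
[[36,15],[44,17],[46,15],[49,0]]
[[12,10],[14,0],[36,15],[44,17],[46,15],[49,0]]
[[12,10],[14,0],[36,15],[44,17],[46,15],[49,0]]
[[12,10],[14,0],[32,14],[36,15],[44,17],[46,15],[49,0]]
[[12,10],[14,0],[32,14],[36,15],[44,17],[46,15],[49,0]]
[[12,10],[21,0],[32,14],[36,15],[44,17],[46,15],[49,0]]
[[3,6],[5,0],[12,10],[21,0],[32,14],[36,15],[44,17],[46,15],[49,0]]
[[3,6],[5,2],[9,0],[12,10],[21,0],[32,14],[36,15],[44,17],[46,15],[49,0]]
[[3,6],[5,2],[9,0],[12,10],[21,1],[32,14],[36,15],[44,17],[46,15],[49,0]]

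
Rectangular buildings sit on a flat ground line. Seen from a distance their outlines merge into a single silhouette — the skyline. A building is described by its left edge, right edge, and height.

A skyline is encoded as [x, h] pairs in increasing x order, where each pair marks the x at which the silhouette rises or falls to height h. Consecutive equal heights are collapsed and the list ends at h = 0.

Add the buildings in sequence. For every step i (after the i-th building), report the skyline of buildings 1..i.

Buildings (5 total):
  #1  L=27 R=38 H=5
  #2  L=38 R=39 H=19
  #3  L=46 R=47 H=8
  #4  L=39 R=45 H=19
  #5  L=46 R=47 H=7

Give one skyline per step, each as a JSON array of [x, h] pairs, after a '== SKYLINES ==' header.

== SKYLINES ==
[[27,5],[38,0]]
[[27,5],[38,19],[39,0]]
[[27,5],[38,19],[39,0],[46,8],[47,0]]
[[27,5],[38,19],[45,0],[46,8],[47,0]]
[[27,5],[38,19],[45,0],[46,8],[47,0]]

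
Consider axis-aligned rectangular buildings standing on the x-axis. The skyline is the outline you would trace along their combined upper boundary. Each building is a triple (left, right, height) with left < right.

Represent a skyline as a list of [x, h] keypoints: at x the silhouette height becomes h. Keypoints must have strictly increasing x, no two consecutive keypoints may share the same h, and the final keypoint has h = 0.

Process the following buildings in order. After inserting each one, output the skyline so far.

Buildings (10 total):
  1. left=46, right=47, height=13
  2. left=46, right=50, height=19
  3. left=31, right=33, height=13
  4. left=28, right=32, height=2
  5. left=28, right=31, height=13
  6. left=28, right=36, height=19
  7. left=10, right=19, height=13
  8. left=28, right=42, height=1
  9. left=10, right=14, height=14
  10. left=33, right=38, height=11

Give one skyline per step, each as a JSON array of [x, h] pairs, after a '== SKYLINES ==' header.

== SKYLINES ==
[[46,13],[47,0]]
[[46,19],[50,0]]
[[31,13],[33,0],[46,19],[50,0]]
[[28,2],[31,13],[33,0],[46,19],[50,0]]
[[28,13],[33,0],[46,19],[50,0]]
[[28,19],[36,0],[46,19],[50,0]]
[[10,13],[19,0],[28,19],[36,0],[46,19],[50,0]]
[[10,13],[19,0],[28,19],[36,1],[42,0],[46,19],[50,0]]
[[10,14],[14,13],[19,0],[28,19],[36,1],[42,0],[46,19],[50,0]]
[[10,14],[14,13],[19,0],[28,19],[36,11],[38,1],[42,0],[46,19],[50,0]]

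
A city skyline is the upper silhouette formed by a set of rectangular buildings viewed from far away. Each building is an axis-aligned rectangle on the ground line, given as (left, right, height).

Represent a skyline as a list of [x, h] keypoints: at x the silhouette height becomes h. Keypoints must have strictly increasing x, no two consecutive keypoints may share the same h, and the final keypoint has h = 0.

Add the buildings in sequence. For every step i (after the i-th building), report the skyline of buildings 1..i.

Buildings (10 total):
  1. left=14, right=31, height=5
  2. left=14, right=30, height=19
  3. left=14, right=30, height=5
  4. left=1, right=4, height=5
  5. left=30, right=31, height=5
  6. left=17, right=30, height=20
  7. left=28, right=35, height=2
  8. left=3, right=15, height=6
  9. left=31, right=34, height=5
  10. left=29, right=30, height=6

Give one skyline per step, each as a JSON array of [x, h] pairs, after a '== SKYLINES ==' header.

== SKYLINES ==
[[14,5],[31,0]]
[[14,19],[30,5],[31,0]]
[[14,19],[30,5],[31,0]]
[[1,5],[4,0],[14,19],[30,5],[31,0]]
[[1,5],[4,0],[14,19],[30,5],[31,0]]
[[1,5],[4,0],[14,19],[17,20],[30,5],[31,0]]
[[1,5],[4,0],[14,19],[17,20],[30,5],[31,2],[35,0]]
[[1,5],[3,6],[14,19],[17,20],[30,5],[31,2],[35,0]]
[[1,5],[3,6],[14,19],[17,20],[30,5],[34,2],[35,0]]
[[1,5],[3,6],[14,19],[17,20],[30,5],[34,2],[35,0]]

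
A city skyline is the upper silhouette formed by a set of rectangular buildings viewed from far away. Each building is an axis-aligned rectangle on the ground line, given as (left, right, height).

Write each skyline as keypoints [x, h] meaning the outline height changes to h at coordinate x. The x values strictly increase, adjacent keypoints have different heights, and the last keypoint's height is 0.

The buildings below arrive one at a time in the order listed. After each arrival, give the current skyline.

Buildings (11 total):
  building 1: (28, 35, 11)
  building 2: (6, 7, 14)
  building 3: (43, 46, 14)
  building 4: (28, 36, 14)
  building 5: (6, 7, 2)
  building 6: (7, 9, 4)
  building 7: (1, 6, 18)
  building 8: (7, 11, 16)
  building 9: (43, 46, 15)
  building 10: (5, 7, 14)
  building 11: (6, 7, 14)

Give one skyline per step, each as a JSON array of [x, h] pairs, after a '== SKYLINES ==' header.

== SKYLINES ==
[[28,11],[35,0]]
[[6,14],[7,0],[28,11],[35,0]]
[[6,14],[7,0],[28,11],[35,0],[43,14],[46,0]]
[[6,14],[7,0],[28,14],[36,0],[43,14],[46,0]]
[[6,14],[7,0],[28,14],[36,0],[43,14],[46,0]]
[[6,14],[7,4],[9,0],[28,14],[36,0],[43,14],[46,0]]
[[1,18],[6,14],[7,4],[9,0],[28,14],[36,0],[43,14],[46,0]]
[[1,18],[6,14],[7,16],[11,0],[28,14],[36,0],[43,14],[46,0]]
[[1,18],[6,14],[7,16],[11,0],[28,14],[36,0],[43,15],[46,0]]
[[1,18],[6,14],[7,16],[11,0],[28,14],[36,0],[43,15],[46,0]]
[[1,18],[6,14],[7,16],[11,0],[28,14],[36,0],[43,15],[46,0]]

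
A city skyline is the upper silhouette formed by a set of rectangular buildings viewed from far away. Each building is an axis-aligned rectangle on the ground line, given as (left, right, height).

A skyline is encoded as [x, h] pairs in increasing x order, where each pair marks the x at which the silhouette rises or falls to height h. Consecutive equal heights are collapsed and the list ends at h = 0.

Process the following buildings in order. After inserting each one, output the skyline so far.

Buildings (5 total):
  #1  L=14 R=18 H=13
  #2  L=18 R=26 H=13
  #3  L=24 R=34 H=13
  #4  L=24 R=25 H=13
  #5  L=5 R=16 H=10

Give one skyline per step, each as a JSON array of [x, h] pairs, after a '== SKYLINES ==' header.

== SKYLINES ==
[[14,13],[18,0]]
[[14,13],[26,0]]
[[14,13],[34,0]]
[[14,13],[34,0]]
[[5,10],[14,13],[34,0]]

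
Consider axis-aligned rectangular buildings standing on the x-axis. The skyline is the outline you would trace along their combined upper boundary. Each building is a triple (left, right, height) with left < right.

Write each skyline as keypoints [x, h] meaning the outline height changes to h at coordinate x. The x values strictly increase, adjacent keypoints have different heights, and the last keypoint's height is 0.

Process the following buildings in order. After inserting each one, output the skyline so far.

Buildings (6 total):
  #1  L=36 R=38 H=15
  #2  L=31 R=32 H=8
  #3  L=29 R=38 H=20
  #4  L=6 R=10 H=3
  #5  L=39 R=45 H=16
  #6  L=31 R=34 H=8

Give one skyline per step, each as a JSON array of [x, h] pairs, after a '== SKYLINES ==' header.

== SKYLINES ==
[[36,15],[38,0]]
[[31,8],[32,0],[36,15],[38,0]]
[[29,20],[38,0]]
[[6,3],[10,0],[29,20],[38,0]]
[[6,3],[10,0],[29,20],[38,0],[39,16],[45,0]]
[[6,3],[10,0],[29,20],[38,0],[39,16],[45,0]]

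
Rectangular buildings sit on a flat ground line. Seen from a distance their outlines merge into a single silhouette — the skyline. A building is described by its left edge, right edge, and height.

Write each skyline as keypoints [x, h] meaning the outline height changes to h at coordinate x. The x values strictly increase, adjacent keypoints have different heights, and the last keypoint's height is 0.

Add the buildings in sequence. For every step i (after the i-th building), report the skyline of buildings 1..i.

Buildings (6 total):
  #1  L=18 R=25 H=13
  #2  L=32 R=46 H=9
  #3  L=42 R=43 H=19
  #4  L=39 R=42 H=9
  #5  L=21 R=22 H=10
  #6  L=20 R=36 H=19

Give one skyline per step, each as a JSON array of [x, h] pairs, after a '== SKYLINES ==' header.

== SKYLINES ==
[[18,13],[25,0]]
[[18,13],[25,0],[32,9],[46,0]]
[[18,13],[25,0],[32,9],[42,19],[43,9],[46,0]]
[[18,13],[25,0],[32,9],[42,19],[43,9],[46,0]]
[[18,13],[25,0],[32,9],[42,19],[43,9],[46,0]]
[[18,13],[20,19],[36,9],[42,19],[43,9],[46,0]]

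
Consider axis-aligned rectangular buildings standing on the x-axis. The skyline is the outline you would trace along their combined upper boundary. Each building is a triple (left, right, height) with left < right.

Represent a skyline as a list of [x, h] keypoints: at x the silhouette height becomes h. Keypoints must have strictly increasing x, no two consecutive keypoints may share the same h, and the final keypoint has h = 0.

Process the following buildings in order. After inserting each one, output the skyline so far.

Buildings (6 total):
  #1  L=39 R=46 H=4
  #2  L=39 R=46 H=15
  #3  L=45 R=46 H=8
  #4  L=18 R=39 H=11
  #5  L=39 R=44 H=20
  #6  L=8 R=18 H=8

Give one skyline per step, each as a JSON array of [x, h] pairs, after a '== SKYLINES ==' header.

== SKYLINES ==
[[39,4],[46,0]]
[[39,15],[46,0]]
[[39,15],[46,0]]
[[18,11],[39,15],[46,0]]
[[18,11],[39,20],[44,15],[46,0]]
[[8,8],[18,11],[39,20],[44,15],[46,0]]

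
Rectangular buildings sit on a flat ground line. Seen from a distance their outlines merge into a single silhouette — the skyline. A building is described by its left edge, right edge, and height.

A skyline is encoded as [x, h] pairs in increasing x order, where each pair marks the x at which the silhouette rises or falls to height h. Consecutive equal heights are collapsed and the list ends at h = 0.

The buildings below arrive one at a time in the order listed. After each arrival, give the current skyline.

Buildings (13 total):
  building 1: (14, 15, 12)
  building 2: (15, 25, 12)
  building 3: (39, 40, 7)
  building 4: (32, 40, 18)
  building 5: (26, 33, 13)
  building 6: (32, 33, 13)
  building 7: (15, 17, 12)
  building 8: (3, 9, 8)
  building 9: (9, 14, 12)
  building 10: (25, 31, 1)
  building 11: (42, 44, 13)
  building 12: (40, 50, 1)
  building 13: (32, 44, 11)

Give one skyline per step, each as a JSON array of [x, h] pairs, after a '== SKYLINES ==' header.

== SKYLINES ==
[[14,12],[15,0]]
[[14,12],[25,0]]
[[14,12],[25,0],[39,7],[40,0]]
[[14,12],[25,0],[32,18],[40,0]]
[[14,12],[25,0],[26,13],[32,18],[40,0]]
[[14,12],[25,0],[26,13],[32,18],[40,0]]
[[14,12],[25,0],[26,13],[32,18],[40,0]]
[[3,8],[9,0],[14,12],[25,0],[26,13],[32,18],[40,0]]
[[3,8],[9,12],[25,0],[26,13],[32,18],[40,0]]
[[3,8],[9,12],[25,1],[26,13],[32,18],[40,0]]
[[3,8],[9,12],[25,1],[26,13],[32,18],[40,0],[42,13],[44,0]]
[[3,8],[9,12],[25,1],[26,13],[32,18],[40,1],[42,13],[44,1],[50,0]]
[[3,8],[9,12],[25,1],[26,13],[32,18],[40,11],[42,13],[44,1],[50,0]]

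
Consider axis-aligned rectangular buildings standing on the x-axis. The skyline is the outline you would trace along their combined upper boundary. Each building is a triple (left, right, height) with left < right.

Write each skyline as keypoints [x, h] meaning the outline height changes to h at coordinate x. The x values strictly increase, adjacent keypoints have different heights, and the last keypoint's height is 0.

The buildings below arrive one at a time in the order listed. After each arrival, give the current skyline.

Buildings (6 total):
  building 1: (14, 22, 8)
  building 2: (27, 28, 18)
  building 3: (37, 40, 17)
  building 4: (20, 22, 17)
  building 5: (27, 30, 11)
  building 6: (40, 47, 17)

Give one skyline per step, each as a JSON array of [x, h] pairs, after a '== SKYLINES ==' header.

== SKYLINES ==
[[14,8],[22,0]]
[[14,8],[22,0],[27,18],[28,0]]
[[14,8],[22,0],[27,18],[28,0],[37,17],[40,0]]
[[14,8],[20,17],[22,0],[27,18],[28,0],[37,17],[40,0]]
[[14,8],[20,17],[22,0],[27,18],[28,11],[30,0],[37,17],[40,0]]
[[14,8],[20,17],[22,0],[27,18],[28,11],[30,0],[37,17],[47,0]]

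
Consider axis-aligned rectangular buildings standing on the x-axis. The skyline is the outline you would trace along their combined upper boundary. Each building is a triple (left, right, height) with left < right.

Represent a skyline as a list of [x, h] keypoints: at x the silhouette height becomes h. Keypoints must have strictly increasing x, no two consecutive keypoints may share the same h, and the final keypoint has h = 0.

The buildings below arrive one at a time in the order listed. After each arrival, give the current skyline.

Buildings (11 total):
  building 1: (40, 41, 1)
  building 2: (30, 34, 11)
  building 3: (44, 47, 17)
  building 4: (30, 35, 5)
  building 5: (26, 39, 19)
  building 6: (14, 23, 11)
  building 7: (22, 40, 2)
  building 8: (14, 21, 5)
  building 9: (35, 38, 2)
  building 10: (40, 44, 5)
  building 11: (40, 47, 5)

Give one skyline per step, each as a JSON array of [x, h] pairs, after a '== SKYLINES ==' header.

== SKYLINES ==
[[40,1],[41,0]]
[[30,11],[34,0],[40,1],[41,0]]
[[30,11],[34,0],[40,1],[41,0],[44,17],[47,0]]
[[30,11],[34,5],[35,0],[40,1],[41,0],[44,17],[47,0]]
[[26,19],[39,0],[40,1],[41,0],[44,17],[47,0]]
[[14,11],[23,0],[26,19],[39,0],[40,1],[41,0],[44,17],[47,0]]
[[14,11],[23,2],[26,19],[39,2],[40,1],[41,0],[44,17],[47,0]]
[[14,11],[23,2],[26,19],[39,2],[40,1],[41,0],[44,17],[47,0]]
[[14,11],[23,2],[26,19],[39,2],[40,1],[41,0],[44,17],[47,0]]
[[14,11],[23,2],[26,19],[39,2],[40,5],[44,17],[47,0]]
[[14,11],[23,2],[26,19],[39,2],[40,5],[44,17],[47,0]]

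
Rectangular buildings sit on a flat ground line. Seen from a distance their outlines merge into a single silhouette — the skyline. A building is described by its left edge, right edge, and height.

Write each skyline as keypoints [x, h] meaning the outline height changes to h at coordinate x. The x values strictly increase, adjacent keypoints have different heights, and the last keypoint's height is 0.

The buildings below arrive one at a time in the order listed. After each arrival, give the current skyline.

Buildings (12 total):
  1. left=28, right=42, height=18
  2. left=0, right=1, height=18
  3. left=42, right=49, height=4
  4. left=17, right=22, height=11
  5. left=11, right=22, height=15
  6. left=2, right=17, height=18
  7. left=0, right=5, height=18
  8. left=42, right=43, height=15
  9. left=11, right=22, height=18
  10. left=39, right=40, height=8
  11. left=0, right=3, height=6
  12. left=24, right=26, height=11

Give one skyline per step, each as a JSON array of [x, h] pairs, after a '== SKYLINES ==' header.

== SKYLINES ==
[[28,18],[42,0]]
[[0,18],[1,0],[28,18],[42,0]]
[[0,18],[1,0],[28,18],[42,4],[49,0]]
[[0,18],[1,0],[17,11],[22,0],[28,18],[42,4],[49,0]]
[[0,18],[1,0],[11,15],[22,0],[28,18],[42,4],[49,0]]
[[0,18],[1,0],[2,18],[17,15],[22,0],[28,18],[42,4],[49,0]]
[[0,18],[17,15],[22,0],[28,18],[42,4],[49,0]]
[[0,18],[17,15],[22,0],[28,18],[42,15],[43,4],[49,0]]
[[0,18],[22,0],[28,18],[42,15],[43,4],[49,0]]
[[0,18],[22,0],[28,18],[42,15],[43,4],[49,0]]
[[0,18],[22,0],[28,18],[42,15],[43,4],[49,0]]
[[0,18],[22,0],[24,11],[26,0],[28,18],[42,15],[43,4],[49,0]]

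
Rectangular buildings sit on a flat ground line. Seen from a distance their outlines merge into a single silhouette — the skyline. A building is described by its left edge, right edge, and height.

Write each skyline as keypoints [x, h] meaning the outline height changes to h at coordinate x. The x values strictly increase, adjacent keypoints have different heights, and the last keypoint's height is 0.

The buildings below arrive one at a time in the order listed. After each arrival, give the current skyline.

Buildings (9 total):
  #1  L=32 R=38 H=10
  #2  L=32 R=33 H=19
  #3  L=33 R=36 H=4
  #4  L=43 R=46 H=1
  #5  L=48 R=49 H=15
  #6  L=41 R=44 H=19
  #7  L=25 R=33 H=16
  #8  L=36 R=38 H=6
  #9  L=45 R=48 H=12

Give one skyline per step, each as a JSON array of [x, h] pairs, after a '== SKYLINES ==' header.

== SKYLINES ==
[[32,10],[38,0]]
[[32,19],[33,10],[38,0]]
[[32,19],[33,10],[38,0]]
[[32,19],[33,10],[38,0],[43,1],[46,0]]
[[32,19],[33,10],[38,0],[43,1],[46,0],[48,15],[49,0]]
[[32,19],[33,10],[38,0],[41,19],[44,1],[46,0],[48,15],[49,0]]
[[25,16],[32,19],[33,10],[38,0],[41,19],[44,1],[46,0],[48,15],[49,0]]
[[25,16],[32,19],[33,10],[38,0],[41,19],[44,1],[46,0],[48,15],[49,0]]
[[25,16],[32,19],[33,10],[38,0],[41,19],[44,1],[45,12],[48,15],[49,0]]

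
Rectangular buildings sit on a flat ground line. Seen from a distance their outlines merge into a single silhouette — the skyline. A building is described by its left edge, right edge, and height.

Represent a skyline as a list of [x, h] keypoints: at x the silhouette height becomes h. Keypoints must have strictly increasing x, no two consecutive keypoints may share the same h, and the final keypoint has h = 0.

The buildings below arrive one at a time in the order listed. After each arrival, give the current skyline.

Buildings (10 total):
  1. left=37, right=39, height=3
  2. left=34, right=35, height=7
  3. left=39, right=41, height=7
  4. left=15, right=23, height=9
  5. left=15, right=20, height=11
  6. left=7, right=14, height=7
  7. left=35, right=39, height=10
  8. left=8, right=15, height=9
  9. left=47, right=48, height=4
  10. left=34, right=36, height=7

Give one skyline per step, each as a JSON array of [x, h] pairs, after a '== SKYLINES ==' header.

== SKYLINES ==
[[37,3],[39,0]]
[[34,7],[35,0],[37,3],[39,0]]
[[34,7],[35,0],[37,3],[39,7],[41,0]]
[[15,9],[23,0],[34,7],[35,0],[37,3],[39,7],[41,0]]
[[15,11],[20,9],[23,0],[34,7],[35,0],[37,3],[39,7],[41,0]]
[[7,7],[14,0],[15,11],[20,9],[23,0],[34,7],[35,0],[37,3],[39,7],[41,0]]
[[7,7],[14,0],[15,11],[20,9],[23,0],[34,7],[35,10],[39,7],[41,0]]
[[7,7],[8,9],[15,11],[20,9],[23,0],[34,7],[35,10],[39,7],[41,0]]
[[7,7],[8,9],[15,11],[20,9],[23,0],[34,7],[35,10],[39,7],[41,0],[47,4],[48,0]]
[[7,7],[8,9],[15,11],[20,9],[23,0],[34,7],[35,10],[39,7],[41,0],[47,4],[48,0]]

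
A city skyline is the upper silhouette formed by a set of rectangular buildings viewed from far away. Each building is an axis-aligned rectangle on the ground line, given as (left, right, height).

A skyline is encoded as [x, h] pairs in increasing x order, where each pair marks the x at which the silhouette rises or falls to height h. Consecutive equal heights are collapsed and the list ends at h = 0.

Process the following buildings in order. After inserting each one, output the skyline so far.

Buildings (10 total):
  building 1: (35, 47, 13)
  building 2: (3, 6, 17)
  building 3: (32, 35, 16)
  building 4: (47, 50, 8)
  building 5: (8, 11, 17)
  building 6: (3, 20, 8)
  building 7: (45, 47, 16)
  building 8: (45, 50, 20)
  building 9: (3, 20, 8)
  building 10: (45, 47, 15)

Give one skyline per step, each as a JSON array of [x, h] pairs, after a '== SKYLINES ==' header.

== SKYLINES ==
[[35,13],[47,0]]
[[3,17],[6,0],[35,13],[47,0]]
[[3,17],[6,0],[32,16],[35,13],[47,0]]
[[3,17],[6,0],[32,16],[35,13],[47,8],[50,0]]
[[3,17],[6,0],[8,17],[11,0],[32,16],[35,13],[47,8],[50,0]]
[[3,17],[6,8],[8,17],[11,8],[20,0],[32,16],[35,13],[47,8],[50,0]]
[[3,17],[6,8],[8,17],[11,8],[20,0],[32,16],[35,13],[45,16],[47,8],[50,0]]
[[3,17],[6,8],[8,17],[11,8],[20,0],[32,16],[35,13],[45,20],[50,0]]
[[3,17],[6,8],[8,17],[11,8],[20,0],[32,16],[35,13],[45,20],[50,0]]
[[3,17],[6,8],[8,17],[11,8],[20,0],[32,16],[35,13],[45,20],[50,0]]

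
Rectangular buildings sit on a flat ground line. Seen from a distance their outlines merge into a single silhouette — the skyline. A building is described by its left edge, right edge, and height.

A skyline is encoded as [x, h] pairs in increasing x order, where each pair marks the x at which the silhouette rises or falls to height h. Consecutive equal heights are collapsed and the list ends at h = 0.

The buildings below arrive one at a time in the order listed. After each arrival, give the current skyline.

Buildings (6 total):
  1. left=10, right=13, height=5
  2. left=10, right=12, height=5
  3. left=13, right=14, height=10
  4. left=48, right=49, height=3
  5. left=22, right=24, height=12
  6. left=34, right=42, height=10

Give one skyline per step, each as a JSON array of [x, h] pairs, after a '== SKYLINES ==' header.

== SKYLINES ==
[[10,5],[13,0]]
[[10,5],[13,0]]
[[10,5],[13,10],[14,0]]
[[10,5],[13,10],[14,0],[48,3],[49,0]]
[[10,5],[13,10],[14,0],[22,12],[24,0],[48,3],[49,0]]
[[10,5],[13,10],[14,0],[22,12],[24,0],[34,10],[42,0],[48,3],[49,0]]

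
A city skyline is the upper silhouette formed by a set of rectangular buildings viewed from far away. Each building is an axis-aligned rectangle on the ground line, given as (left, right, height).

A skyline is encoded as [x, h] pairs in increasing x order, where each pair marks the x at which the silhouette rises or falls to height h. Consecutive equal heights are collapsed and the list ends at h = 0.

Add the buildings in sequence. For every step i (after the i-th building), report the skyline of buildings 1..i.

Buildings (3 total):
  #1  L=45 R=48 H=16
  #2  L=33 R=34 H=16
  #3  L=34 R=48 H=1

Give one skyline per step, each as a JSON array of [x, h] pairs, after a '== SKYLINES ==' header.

== SKYLINES ==
[[45,16],[48,0]]
[[33,16],[34,0],[45,16],[48,0]]
[[33,16],[34,1],[45,16],[48,0]]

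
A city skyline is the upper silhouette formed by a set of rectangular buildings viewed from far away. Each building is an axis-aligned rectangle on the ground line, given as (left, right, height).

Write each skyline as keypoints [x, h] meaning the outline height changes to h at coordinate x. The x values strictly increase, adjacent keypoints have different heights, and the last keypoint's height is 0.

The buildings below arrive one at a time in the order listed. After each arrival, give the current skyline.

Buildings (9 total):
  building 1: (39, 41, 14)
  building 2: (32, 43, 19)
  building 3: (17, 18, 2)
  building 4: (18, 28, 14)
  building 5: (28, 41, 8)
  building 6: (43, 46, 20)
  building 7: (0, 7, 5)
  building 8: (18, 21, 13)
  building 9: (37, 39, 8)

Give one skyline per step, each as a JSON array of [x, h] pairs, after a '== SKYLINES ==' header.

== SKYLINES ==
[[39,14],[41,0]]
[[32,19],[43,0]]
[[17,2],[18,0],[32,19],[43,0]]
[[17,2],[18,14],[28,0],[32,19],[43,0]]
[[17,2],[18,14],[28,8],[32,19],[43,0]]
[[17,2],[18,14],[28,8],[32,19],[43,20],[46,0]]
[[0,5],[7,0],[17,2],[18,14],[28,8],[32,19],[43,20],[46,0]]
[[0,5],[7,0],[17,2],[18,14],[28,8],[32,19],[43,20],[46,0]]
[[0,5],[7,0],[17,2],[18,14],[28,8],[32,19],[43,20],[46,0]]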